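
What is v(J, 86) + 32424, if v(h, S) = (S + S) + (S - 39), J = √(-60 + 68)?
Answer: 32643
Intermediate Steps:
J = 2*√2 (J = √8 = 2*√2 ≈ 2.8284)
v(h, S) = -39 + 3*S (v(h, S) = 2*S + (-39 + S) = -39 + 3*S)
v(J, 86) + 32424 = (-39 + 3*86) + 32424 = (-39 + 258) + 32424 = 219 + 32424 = 32643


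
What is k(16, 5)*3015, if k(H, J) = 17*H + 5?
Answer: 835155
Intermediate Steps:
k(H, J) = 5 + 17*H
k(16, 5)*3015 = (5 + 17*16)*3015 = (5 + 272)*3015 = 277*3015 = 835155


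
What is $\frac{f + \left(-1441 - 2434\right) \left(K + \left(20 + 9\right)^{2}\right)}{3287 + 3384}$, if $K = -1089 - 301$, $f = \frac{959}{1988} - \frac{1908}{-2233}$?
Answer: $\frac{1349122506293}{4230561412} \approx 318.9$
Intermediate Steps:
$f = \frac{847793}{634172}$ ($f = 959 \cdot \frac{1}{1988} - - \frac{1908}{2233} = \frac{137}{284} + \frac{1908}{2233} = \frac{847793}{634172} \approx 1.3368$)
$K = -1390$
$\frac{f + \left(-1441 - 2434\right) \left(K + \left(20 + 9\right)^{2}\right)}{3287 + 3384} = \frac{\frac{847793}{634172} + \left(-1441 - 2434\right) \left(-1390 + \left(20 + 9\right)^{2}\right)}{3287 + 3384} = \frac{\frac{847793}{634172} - 3875 \left(-1390 + 29^{2}\right)}{6671} = \left(\frac{847793}{634172} - 3875 \left(-1390 + 841\right)\right) \frac{1}{6671} = \left(\frac{847793}{634172} - -2127375\right) \frac{1}{6671} = \left(\frac{847793}{634172} + 2127375\right) \frac{1}{6671} = \frac{1349122506293}{634172} \cdot \frac{1}{6671} = \frac{1349122506293}{4230561412}$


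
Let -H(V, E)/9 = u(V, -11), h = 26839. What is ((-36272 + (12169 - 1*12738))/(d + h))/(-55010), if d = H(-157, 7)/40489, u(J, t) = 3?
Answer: 1491655249/59778500262440 ≈ 2.4953e-5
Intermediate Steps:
H(V, E) = -27 (H(V, E) = -9*3 = -27)
d = -27/40489 ≈ -0.00066685
((-36272 + (12169 - 1*12738))/(d + h))/(-55010) = ((-36272 + (12169 - 1*12738))/(-27/40489 + 26839))/(-55010) = ((-36272 + (12169 - 12738))/(1086684244/40489))*(-1/55010) = ((-36272 - 569)*(40489/1086684244))*(-1/55010) = -36841*40489/1086684244*(-1/55010) = -1491655249/1086684244*(-1/55010) = 1491655249/59778500262440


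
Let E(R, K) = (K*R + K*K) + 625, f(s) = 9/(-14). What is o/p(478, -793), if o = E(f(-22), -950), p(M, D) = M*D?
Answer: -3163075/1326689 ≈ -2.3842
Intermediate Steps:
f(s) = -9/14 (f(s) = 9*(-1/14) = -9/14)
p(M, D) = D*M
E(R, K) = 625 + K² + K*R (E(R, K) = (K*R + K²) + 625 = (K² + K*R) + 625 = 625 + K² + K*R)
o = 6326150/7 (o = 625 + (-950)² - 950*(-9/14) = 625 + 902500 + 4275/7 = 6326150/7 ≈ 9.0374e+5)
o/p(478, -793) = 6326150/(7*((-793*478))) = (6326150/7)/(-379054) = (6326150/7)*(-1/379054) = -3163075/1326689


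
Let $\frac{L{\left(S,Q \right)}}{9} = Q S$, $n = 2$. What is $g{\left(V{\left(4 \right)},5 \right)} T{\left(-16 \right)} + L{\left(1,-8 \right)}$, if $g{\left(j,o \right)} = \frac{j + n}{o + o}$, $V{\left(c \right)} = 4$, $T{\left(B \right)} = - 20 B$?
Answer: $120$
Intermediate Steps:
$L{\left(S,Q \right)} = 9 Q S$
$g{\left(j,o \right)} = \frac{2 + j}{2 o}$ ($g{\left(j,o \right)} = \frac{j + 2}{o + o} = \frac{2 + j}{2 o}$)
$g{\left(V{\left(4 \right)},5 \right)} T{\left(-16 \right)} + L{\left(1,-8 \right)} = \frac{2 + 4}{2 \cdot 5} \left(\left(-20\right) \left(-16\right)\right) + 9 \left(-8\right) 1 = \frac{1}{2} \cdot \frac{1}{5} \cdot 6 \cdot 320 - 72 = \frac{3}{5} \cdot 320 - 72 = 192 - 72 = 120$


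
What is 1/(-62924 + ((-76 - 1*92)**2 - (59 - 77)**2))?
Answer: -1/35024 ≈ -2.8552e-5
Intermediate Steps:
1/(-62924 + ((-76 - 1*92)**2 - (59 - 77)**2)) = 1/(-62924 + ((-76 - 92)**2 - 1*(-18)**2)) = 1/(-62924 + ((-168)**2 - 1*324)) = 1/(-62924 + (28224 - 324)) = 1/(-62924 + 27900) = 1/(-35024) = -1/35024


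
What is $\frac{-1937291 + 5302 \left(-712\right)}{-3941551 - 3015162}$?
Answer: $\frac{5712315}{6956713} \approx 0.82112$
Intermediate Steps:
$\frac{-1937291 + 5302 \left(-712\right)}{-3941551 - 3015162} = \frac{-1937291 - 3775024}{-6956713} = \left(-5712315\right) \left(- \frac{1}{6956713}\right) = \frac{5712315}{6956713}$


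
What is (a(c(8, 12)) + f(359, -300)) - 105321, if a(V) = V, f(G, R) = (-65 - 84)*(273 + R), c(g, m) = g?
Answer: -101290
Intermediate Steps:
f(G, R) = -40677 - 149*R (f(G, R) = -149*(273 + R) = -40677 - 149*R)
(a(c(8, 12)) + f(359, -300)) - 105321 = (8 + (-40677 - 149*(-300))) - 105321 = (8 + (-40677 + 44700)) - 105321 = (8 + 4023) - 105321 = 4031 - 105321 = -101290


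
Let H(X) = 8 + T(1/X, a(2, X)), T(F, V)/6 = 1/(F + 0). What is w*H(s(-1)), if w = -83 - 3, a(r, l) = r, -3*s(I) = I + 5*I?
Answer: -1720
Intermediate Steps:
s(I) = -2*I (s(I) = -(I + 5*I)/3 = -2*I)
T(F, V) = 6/F (T(F, V) = 6/(F + 0) = 6/F)
H(X) = 8 + 6*X (H(X) = 8 + 6/((1/X)) = 8 + 6/(1/X) = 8 + 6*X)
w = -86
w*H(s(-1)) = -86*(8 + 6*(-2*(-1))) = -86*(8 + 6*2) = -86*(8 + 12) = -86*20 = -1720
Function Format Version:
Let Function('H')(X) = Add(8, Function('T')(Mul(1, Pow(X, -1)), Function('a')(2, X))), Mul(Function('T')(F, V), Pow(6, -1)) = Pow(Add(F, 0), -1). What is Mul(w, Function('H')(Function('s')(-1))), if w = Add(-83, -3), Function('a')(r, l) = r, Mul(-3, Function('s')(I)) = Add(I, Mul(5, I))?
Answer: -1720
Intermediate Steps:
Function('s')(I) = Mul(-2, I) (Function('s')(I) = Mul(Rational(-1, 3), Add(I, Mul(5, I))) = Mul(Rational(-1, 3), Mul(6, I)) = Mul(-2, I))
Function('T')(F, V) = Mul(6, Pow(F, -1)) (Function('T')(F, V) = Mul(6, Pow(Add(F, 0), -1)) = Mul(6, Pow(F, -1)))
Function('H')(X) = Add(8, Mul(6, X)) (Function('H')(X) = Add(8, Mul(6, Pow(Mul(1, Pow(X, -1)), -1))) = Add(8, Mul(6, Pow(Pow(X, -1), -1))) = Add(8, Mul(6, X)))
w = -86
Mul(w, Function('H')(Function('s')(-1))) = Mul(-86, Add(8, Mul(6, Mul(-2, -1)))) = Mul(-86, Add(8, Mul(6, 2))) = Mul(-86, Add(8, 12)) = Mul(-86, 20) = -1720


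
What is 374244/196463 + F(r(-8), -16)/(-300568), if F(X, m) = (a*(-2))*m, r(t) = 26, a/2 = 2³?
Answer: 14048147692/7381311373 ≈ 1.9032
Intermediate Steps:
a = 16 (a = 2*2³ = 2*8 = 16)
F(X, m) = -32*m (F(X, m) = (16*(-2))*m = -32*m)
374244/196463 + F(r(-8), -16)/(-300568) = 374244/196463 - 32*(-16)/(-300568) = 374244*(1/196463) + 512*(-1/300568) = 374244/196463 - 64/37571 = 14048147692/7381311373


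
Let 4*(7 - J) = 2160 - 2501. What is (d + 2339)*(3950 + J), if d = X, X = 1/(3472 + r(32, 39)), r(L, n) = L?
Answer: 132518811833/14016 ≈ 9.4548e+6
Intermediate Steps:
X = 1/3504 (X = 1/(3472 + 32) = 1/3504 ≈ 0.00028539)
d = 1/3504 ≈ 0.00028539
J = 369/4 (J = 7 - (2160 - 2501)/4 = 7 - 1/4*(-341) = 7 + 341/4 = 369/4 ≈ 92.250)
(d + 2339)*(3950 + J) = (1/3504 + 2339)*(3950 + 369/4) = (8195857/3504)*(16169/4) = 132518811833/14016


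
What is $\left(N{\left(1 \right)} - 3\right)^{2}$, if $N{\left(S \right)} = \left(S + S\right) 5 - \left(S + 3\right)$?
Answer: $9$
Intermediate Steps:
$N{\left(S \right)} = -3 + 9 S$ ($N{\left(S \right)} = 2 S 5 - \left(3 + S\right) = 10 S - \left(3 + S\right) = -3 + 9 S$)
$\left(N{\left(1 \right)} - 3\right)^{2} = \left(\left(-3 + 9 \cdot 1\right) - 3\right)^{2} = \left(\left(-3 + 9\right) - 3\right)^{2} = \left(6 - 3\right)^{2} = 3^{2} = 9$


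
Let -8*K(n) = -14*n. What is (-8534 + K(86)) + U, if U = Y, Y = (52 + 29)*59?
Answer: -7209/2 ≈ -3604.5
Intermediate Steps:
K(n) = 7*n/4 (K(n) = -(-7)*n/4 = 7*n/4)
Y = 4779 (Y = 81*59 = 4779)
U = 4779
(-8534 + K(86)) + U = (-8534 + (7/4)*86) + 4779 = (-8534 + 301/2) + 4779 = -16767/2 + 4779 = -7209/2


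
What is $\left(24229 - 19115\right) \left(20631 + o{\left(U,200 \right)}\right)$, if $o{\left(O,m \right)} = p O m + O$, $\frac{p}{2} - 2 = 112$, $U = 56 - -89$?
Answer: $33920016464$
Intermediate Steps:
$U = 145$ ($U = 56 + 89 = 145$)
$p = 228$ ($p = 4 + 2 \cdot 112 = 4 + 224 = 228$)
$o{\left(O,m \right)} = O + 228 O m$ ($o{\left(O,m \right)} = 228 O m + O = O + 228 O m$)
$\left(24229 - 19115\right) \left(20631 + o{\left(U,200 \right)}\right) = \left(24229 - 19115\right) \left(20631 + 145 \left(1 + 228 \cdot 200\right)\right) = 5114 \left(20631 + 145 \left(1 + 45600\right)\right) = 5114 \left(20631 + 145 \cdot 45601\right) = 5114 \left(20631 + 6612145\right) = 5114 \cdot 6632776 = 33920016464$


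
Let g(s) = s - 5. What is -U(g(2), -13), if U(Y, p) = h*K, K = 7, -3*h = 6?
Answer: 14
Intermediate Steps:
h = -2 (h = -1/3*6 = -2)
g(s) = -5 + s
U(Y, p) = -14 (U(Y, p) = -2*7 = -14)
-U(g(2), -13) = -1*(-14) = 14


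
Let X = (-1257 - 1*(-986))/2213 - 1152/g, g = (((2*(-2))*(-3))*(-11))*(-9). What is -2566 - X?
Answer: -187312655/73029 ≈ -2564.9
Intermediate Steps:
g = 1188 (g = (-4*(-3)*(-11))*(-9) = (12*(-11))*(-9) = -132*(-9) = 1188)
X = -79759/73029 (X = (-1257 - 1*(-986))/2213 - 1152/1188 = (-1257 + 986)*(1/2213) - 1152*1/1188 = -271*1/2213 - 32/33 = -271/2213 - 32/33 = -79759/73029 ≈ -1.0922)
-2566 - X = -2566 - 1*(-79759/73029) = -2566 + 79759/73029 = -187312655/73029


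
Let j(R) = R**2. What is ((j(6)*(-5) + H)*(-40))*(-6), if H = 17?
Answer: -39120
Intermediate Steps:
((j(6)*(-5) + H)*(-40))*(-6) = ((6**2*(-5) + 17)*(-40))*(-6) = ((36*(-5) + 17)*(-40))*(-6) = ((-180 + 17)*(-40))*(-6) = -163*(-40)*(-6) = 6520*(-6) = -39120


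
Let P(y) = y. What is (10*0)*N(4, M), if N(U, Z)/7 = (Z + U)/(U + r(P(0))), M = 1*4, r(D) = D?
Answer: 0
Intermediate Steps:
M = 4
N(U, Z) = 7*(U + Z)/U (N(U, Z) = 7*((Z + U)/(U + 0)) = 7*((U + Z)/U) = 7*(U + Z)/U)
(10*0)*N(4, M) = (10*0)*(7 + 7*4/4) = 0*(7 + 7*4*(¼)) = 0*(7 + 7) = 0*14 = 0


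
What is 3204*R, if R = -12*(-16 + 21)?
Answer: -192240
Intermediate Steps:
R = -60 (R = -12*5 = -60)
3204*R = 3204*(-60) = -192240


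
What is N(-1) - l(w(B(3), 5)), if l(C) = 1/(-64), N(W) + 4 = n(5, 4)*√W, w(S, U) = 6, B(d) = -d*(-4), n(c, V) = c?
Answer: -255/64 + 5*I ≈ -3.9844 + 5.0*I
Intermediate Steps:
B(d) = 4*d
N(W) = -4 + 5*√W
l(C) = -1/64
N(-1) - l(w(B(3), 5)) = (-4 + 5*√(-1)) - 1*(-1/64) = (-4 + 5*I) + 1/64 = -255/64 + 5*I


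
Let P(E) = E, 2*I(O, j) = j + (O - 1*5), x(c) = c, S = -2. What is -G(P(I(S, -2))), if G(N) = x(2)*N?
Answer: 9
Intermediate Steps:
I(O, j) = -5/2 + O/2 + j/2 (I(O, j) = (j + (O - 1*5))/2 = (j + (O - 5))/2 = (j + (-5 + O))/2 = (-5 + O + j)/2 = -5/2 + O/2 + j/2)
G(N) = 2*N
-G(P(I(S, -2))) = -2*(-5/2 + (1/2)*(-2) + (1/2)*(-2)) = -2*(-5/2 - 1 - 1) = -2*(-9)/2 = -1*(-9) = 9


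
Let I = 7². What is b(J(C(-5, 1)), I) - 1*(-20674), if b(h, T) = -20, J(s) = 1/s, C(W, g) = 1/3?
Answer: 20654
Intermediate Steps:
C(W, g) = ⅓
I = 49
b(J(C(-5, 1)), I) - 1*(-20674) = -20 - 1*(-20674) = -20 + 20674 = 20654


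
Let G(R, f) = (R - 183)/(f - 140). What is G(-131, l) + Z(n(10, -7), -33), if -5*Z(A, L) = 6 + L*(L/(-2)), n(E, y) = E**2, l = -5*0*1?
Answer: 3848/35 ≈ 109.94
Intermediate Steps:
l = 0 (l = 0*1 = 0)
Z(A, L) = -6/5 + L**2/10 (Z(A, L) = -(6 + L*(L/(-2)))/5 = -(6 + L*(L*(-1/2)))/5 = -(6 + L*(-L/2))/5 = -(6 - L**2/2)/5 = -6/5 + L**2/10)
G(R, f) = (-183 + R)/(-140 + f)
G(-131, l) + Z(n(10, -7), -33) = (-183 - 131)/(-140 + 0) + (-6/5 + (1/10)*(-33)**2) = -314/(-140) + (-6/5 + (1/10)*1089) = -1/140*(-314) + (-6/5 + 1089/10) = 157/70 + 1077/10 = 3848/35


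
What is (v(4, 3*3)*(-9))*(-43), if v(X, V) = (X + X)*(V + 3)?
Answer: 37152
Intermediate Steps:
v(X, V) = 2*X*(3 + V) (v(X, V) = (2*X)*(3 + V) = 2*X*(3 + V))
(v(4, 3*3)*(-9))*(-43) = ((2*4*(3 + 3*3))*(-9))*(-43) = ((2*4*(3 + 9))*(-9))*(-43) = ((2*4*12)*(-9))*(-43) = (96*(-9))*(-43) = -864*(-43) = 37152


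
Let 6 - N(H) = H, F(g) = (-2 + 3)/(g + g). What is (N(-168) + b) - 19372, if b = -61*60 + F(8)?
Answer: -365727/16 ≈ -22858.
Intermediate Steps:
F(g) = 1/(2*g)
N(H) = 6 - H
b = -58559/16 (b = -61*60 + (½)/8 = -3660 + (½)*(⅛) = -3660 + 1/16 = -58559/16 ≈ -3659.9)
(N(-168) + b) - 19372 = ((6 - 1*(-168)) - 58559/16) - 19372 = ((6 + 168) - 58559/16) - 19372 = (174 - 58559/16) - 19372 = -55775/16 - 19372 = -365727/16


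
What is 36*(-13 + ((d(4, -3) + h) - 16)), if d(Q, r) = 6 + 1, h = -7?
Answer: -1044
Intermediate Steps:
d(Q, r) = 7
36*(-13 + ((d(4, -3) + h) - 16)) = 36*(-13 + ((7 - 7) - 16)) = 36*(-13 + (0 - 16)) = 36*(-13 - 16) = 36*(-29) = -1044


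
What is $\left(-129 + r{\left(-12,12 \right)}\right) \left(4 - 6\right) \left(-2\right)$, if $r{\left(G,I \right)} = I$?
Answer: $-468$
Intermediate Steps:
$\left(-129 + r{\left(-12,12 \right)}\right) \left(4 - 6\right) \left(-2\right) = \left(-129 + 12\right) \left(4 - 6\right) \left(-2\right) = - 117 \left(\left(-2\right) \left(-2\right)\right) = \left(-117\right) 4 = -468$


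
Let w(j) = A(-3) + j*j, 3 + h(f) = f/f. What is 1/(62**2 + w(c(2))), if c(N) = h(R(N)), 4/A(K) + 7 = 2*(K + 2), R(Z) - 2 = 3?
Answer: 9/34628 ≈ 0.00025991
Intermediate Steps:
R(Z) = 5 (R(Z) = 2 + 3 = 5)
h(f) = -2 (h(f) = -3 + f/f = -3 + 1 = -2)
A(K) = 4/(-3 + 2*K) (A(K) = 4/(-7 + 2*(K + 2)) = 4/(-7 + 2*(2 + K)) = 4/(-7 + (4 + 2*K)) = 4/(-3 + 2*K))
c(N) = -2
w(j) = -4/9 + j**2 (w(j) = 4/(-3 + 2*(-3)) + j*j = 4/(-3 - 6) + j**2 = 4/(-9) + j**2 = 4*(-1/9) + j**2 = -4/9 + j**2)
1/(62**2 + w(c(2))) = 1/(62**2 + (-4/9 + (-2)**2)) = 1/(3844 + (-4/9 + 4)) = 1/(3844 + 32/9) = 1/(34628/9) = 9/34628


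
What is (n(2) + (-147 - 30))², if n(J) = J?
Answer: 30625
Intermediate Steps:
(n(2) + (-147 - 30))² = (2 + (-147 - 30))² = (2 - 177)² = (-175)² = 30625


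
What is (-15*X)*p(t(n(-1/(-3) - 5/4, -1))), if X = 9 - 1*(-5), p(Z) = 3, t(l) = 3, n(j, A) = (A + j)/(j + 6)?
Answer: -630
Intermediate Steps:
n(j, A) = (A + j)/(6 + j)
X = 14 (X = 9 + 5 = 14)
(-15*X)*p(t(n(-1/(-3) - 5/4, -1))) = -15*14*3 = -210*3 = -630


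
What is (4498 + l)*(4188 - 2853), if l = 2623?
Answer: 9506535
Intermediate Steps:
(4498 + l)*(4188 - 2853) = (4498 + 2623)*(4188 - 2853) = 7121*1335 = 9506535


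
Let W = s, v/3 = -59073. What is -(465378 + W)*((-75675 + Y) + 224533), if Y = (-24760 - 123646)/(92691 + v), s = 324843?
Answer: -1657201095392005/14088 ≈ -1.1763e+11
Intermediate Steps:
v = -177219 (v = 3*(-59073) = -177219)
W = 324843
Y = 74203/42264 (Y = (-24760 - 123646)/(92691 - 177219) = -148406/(-84528) = -148406*(-1/84528) = 74203/42264 ≈ 1.7557)
-(465378 + W)*((-75675 + Y) + 224533) = -(465378 + 324843)*((-75675 + 74203/42264) + 224533) = -790221*(-3198253997/42264 + 224533) = -790221*6291408715/42264 = -1*1657201095392005/14088 = -1657201095392005/14088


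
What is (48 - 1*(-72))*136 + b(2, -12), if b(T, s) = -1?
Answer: 16319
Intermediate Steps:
(48 - 1*(-72))*136 + b(2, -12) = (48 - 1*(-72))*136 - 1 = (48 + 72)*136 - 1 = 120*136 - 1 = 16320 - 1 = 16319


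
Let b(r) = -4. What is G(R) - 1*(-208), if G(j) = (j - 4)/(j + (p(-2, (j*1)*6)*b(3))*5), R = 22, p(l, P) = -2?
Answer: 6457/31 ≈ 208.29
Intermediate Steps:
G(j) = (-4 + j)/(40 + j) (G(j) = (j - 4)/(j - 2*(-4)*5) = (-4 + j)/(j + 8*5) = (-4 + j)/(j + 40) = (-4 + j)/(40 + j))
G(R) - 1*(-208) = (-4 + 22)/(40 + 22) - 1*(-208) = 18/62 + 208 = (1/62)*18 + 208 = 9/31 + 208 = 6457/31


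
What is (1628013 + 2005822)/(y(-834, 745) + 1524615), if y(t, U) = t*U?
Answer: 726767/180657 ≈ 4.0229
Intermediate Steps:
y(t, U) = U*t
(1628013 + 2005822)/(y(-834, 745) + 1524615) = (1628013 + 2005822)/(745*(-834) + 1524615) = 3633835/(-621330 + 1524615) = 3633835/903285 = 3633835*(1/903285) = 726767/180657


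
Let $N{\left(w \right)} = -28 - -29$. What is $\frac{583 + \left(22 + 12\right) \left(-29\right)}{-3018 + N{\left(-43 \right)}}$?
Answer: $\frac{403}{3017} \approx 0.13358$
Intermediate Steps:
$N{\left(w \right)} = 1$ ($N{\left(w \right)} = -28 + 29 = 1$)
$\frac{583 + \left(22 + 12\right) \left(-29\right)}{-3018 + N{\left(-43 \right)}} = \frac{583 + \left(22 + 12\right) \left(-29\right)}{-3018 + 1} = \frac{583 + 34 \left(-29\right)}{-3017} = \left(583 - 986\right) \left(- \frac{1}{3017}\right) = \left(-403\right) \left(- \frac{1}{3017}\right) = \frac{403}{3017}$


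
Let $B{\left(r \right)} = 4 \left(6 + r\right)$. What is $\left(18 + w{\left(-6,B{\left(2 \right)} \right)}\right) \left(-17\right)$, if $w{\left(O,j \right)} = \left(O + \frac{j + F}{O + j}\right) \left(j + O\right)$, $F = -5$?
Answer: $1887$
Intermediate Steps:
$B{\left(r \right)} = 24 + 4 r$
$w{\left(O,j \right)} = \left(O + j\right) \left(O + \frac{-5 + j}{O + j}\right)$ ($w{\left(O,j \right)} = \left(O + \frac{j - 5}{O + j}\right) \left(j + O\right) = \left(O + \frac{-5 + j}{O + j}\right) \left(O + j\right) = \left(O + j\right) \left(O + \frac{-5 + j}{O + j}\right)$)
$\left(18 + w{\left(-6,B{\left(2 \right)} \right)}\right) \left(-17\right) = \left(18 + \left(-5 + \left(24 + 4 \cdot 2\right) + \left(-6\right)^{2} - 6 \left(24 + 4 \cdot 2\right)\right)\right) \left(-17\right) = \left(18 + \left(-5 + \left(24 + 8\right) + 36 - 6 \left(24 + 8\right)\right)\right) \left(-17\right) = \left(18 + \left(-5 + 32 + 36 - 192\right)\right) \left(-17\right) = \left(18 - 129\right) \left(-17\right) = \left(-111\right) \left(-17\right) = 1887$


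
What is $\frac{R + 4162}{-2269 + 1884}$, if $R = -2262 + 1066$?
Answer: $- \frac{2966}{385} \approx -7.7039$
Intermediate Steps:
$R = -1196$
$\frac{R + 4162}{-2269 + 1884} = \frac{-1196 + 4162}{-2269 + 1884} = \frac{2966}{-385} = 2966 \left(- \frac{1}{385}\right) = - \frac{2966}{385}$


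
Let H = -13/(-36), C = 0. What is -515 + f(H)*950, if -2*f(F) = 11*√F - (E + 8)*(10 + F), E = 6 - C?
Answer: 1230955/18 - 5225*√13/6 ≈ 65247.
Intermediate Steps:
H = 13/36 (H = -13*(-1/36) = 13/36 ≈ 0.36111)
E = 6 (E = 6 - 1*0 = 6 + 0 = 6)
f(F) = 70 + 7*F - 11*√F/2 (f(F) = -(11*√F - (6 + 8)*(10 + F))/2 = -(11*√F - 14*(10 + F))/2 = -(11*√F - (140 + 14*F))/2 = -(11*√F + (-140 - 14*F))/2 = -(-140 - 14*F + 11*√F)/2 = 70 + 7*F - 11*√F/2)
-515 + f(H)*950 = -515 + (70 + 7*(13/36) - 11*√13/12)*950 = -515 + (70 + 91/36 - 11*√13/12)*950 = -515 + (2611/36 - 11*√13/12)*950 = -515 + (1240225/18 - 5225*√13/6) = 1230955/18 - 5225*√13/6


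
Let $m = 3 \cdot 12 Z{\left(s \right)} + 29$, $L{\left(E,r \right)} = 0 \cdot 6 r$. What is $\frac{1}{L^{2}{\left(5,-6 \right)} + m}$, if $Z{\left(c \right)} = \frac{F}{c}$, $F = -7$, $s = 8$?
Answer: $- \frac{2}{5} \approx -0.4$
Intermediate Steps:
$L{\left(E,r \right)} = 0$ ($L{\left(E,r \right)} = 0 r = 0$)
$Z{\left(c \right)} = - \frac{7}{c}$
$m = - \frac{5}{2}$ ($m = 3 \cdot 12 \left(- \frac{7}{8}\right) + 29 = 36 \left(\left(-7\right) \frac{1}{8}\right) + 29 = 36 \left(- \frac{7}{8}\right) + 29 = - \frac{63}{2} + 29 = - \frac{5}{2} \approx -2.5$)
$\frac{1}{L^{2}{\left(5,-6 \right)} + m} = \frac{1}{0^{2} - \frac{5}{2}} = \frac{1}{0 - \frac{5}{2}} = \frac{1}{- \frac{5}{2}} = - \frac{2}{5}$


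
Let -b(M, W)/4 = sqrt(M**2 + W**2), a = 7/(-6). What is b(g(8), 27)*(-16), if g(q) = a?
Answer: 32*sqrt(26293)/3 ≈ 1729.6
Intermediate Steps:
a = -7/6 (a = 7*(-1/6) = -7/6 ≈ -1.1667)
g(q) = -7/6
b(M, W) = -4*sqrt(M**2 + W**2)
b(g(8), 27)*(-16) = -4*sqrt((-7/6)**2 + 27**2)*(-16) = -4*sqrt(49/36 + 729)*(-16) = -2*sqrt(26293)/3*(-16) = 32*sqrt(26293)/3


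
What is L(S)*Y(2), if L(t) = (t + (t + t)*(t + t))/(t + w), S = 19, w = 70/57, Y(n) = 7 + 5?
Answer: 1000692/1153 ≈ 867.90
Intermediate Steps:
Y(n) = 12
w = 70/57 (w = 70*(1/57) = 70/57 ≈ 1.2281)
L(t) = (t + 4*t**2)/(70/57 + t) (L(t) = (t + (t + t)*(t + t))/(t + 70/57) = (t + (2*t)*(2*t))/(70/57 + t) = (t + 4*t**2)/(70/57 + t))
L(S)*Y(2) = (57*19*(1 + 4*19)/(70 + 57*19))*12 = (57*19*(1 + 76)/(70 + 1083))*12 = (57*19*77/1153)*12 = (57*19*(1/1153)*77)*12 = (83391/1153)*12 = 1000692/1153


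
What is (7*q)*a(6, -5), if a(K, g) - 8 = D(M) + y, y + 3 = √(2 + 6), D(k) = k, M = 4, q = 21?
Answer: 1323 + 294*√2 ≈ 1738.8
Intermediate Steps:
y = -3 + 2*√2 (y = -3 + √(2 + 6) = -3 + √8 = -3 + 2*√2 ≈ -0.17157)
a(K, g) = 9 + 2*√2 (a(K, g) = 8 + (4 + (-3 + 2*√2)) = 8 + (1 + 2*√2) = 9 + 2*√2)
(7*q)*a(6, -5) = (7*21)*(9 + 2*√2) = 147*(9 + 2*√2) = 1323 + 294*√2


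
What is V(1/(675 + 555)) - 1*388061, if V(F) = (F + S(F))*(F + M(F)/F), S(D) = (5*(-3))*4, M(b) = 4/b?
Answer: -549907592492699/1512900 ≈ -3.6348e+8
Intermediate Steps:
S(D) = -60 (S(D) = -15*4 = -60)
V(F) = (-60 + F)*(F + 4/F**2) (V(F) = (F - 60)*(F + (4/F)/F) = (-60 + F)*(F + 4/F**2))
V(1/(675 + 555)) - 1*388061 = (-240 + 4/(675 + 555) + (1/(675 + 555))**3*(-60 + 1/(675 + 555)))/(1/(675 + 555))**2 - 1*388061 = (-240 + 4/1230 + (1/1230)**3*(-60 + 1/1230))/(1/1230)**2 - 388061 = (-240 + 4*(1/1230) + (1/1230)**3*(-60 + 1/1230))/1230**(-2) - 388061 = 1512900*(-240 + 2/615 + (1/1860867000)*(-73799/1230)) - 388061 = 1512900*(-240 + 2/615 - 73799/2288866410000) - 388061 = 1512900*(-549320495005799/2288866410000) - 388061 = -549320495005799/1512900 - 388061 = -549907592492699/1512900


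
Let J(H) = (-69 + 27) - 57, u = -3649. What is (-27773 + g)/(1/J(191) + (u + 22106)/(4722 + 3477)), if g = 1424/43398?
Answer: -6039111707915/487301676 ≈ -12393.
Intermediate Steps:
g = 712/21699 (g = 1424*(1/43398) = 712/21699 ≈ 0.032813)
J(H) = -99 (J(H) = -42 - 57 = -99)
(-27773 + g)/(1/J(191) + (u + 22106)/(4722 + 3477)) = (-27773 + 712/21699)/(1/(-99) + (-3649 + 22106)/(4722 + 3477)) = -602645615/(21699*(-1/99 + 18457/8199)) = -602645615/(21699*67372/30063) = -602645615/21699*30063/67372 = -6039111707915/487301676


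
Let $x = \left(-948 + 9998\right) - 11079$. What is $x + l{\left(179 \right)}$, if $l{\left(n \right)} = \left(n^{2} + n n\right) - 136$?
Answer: $61917$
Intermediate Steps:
$x = -2029$ ($x = 9050 - 11079 = -2029$)
$l{\left(n \right)} = -136 + 2 n^{2}$ ($l{\left(n \right)} = \left(n^{2} + n^{2}\right) - 136 = 2 n^{2} - 136 = -136 + 2 n^{2}$)
$x + l{\left(179 \right)} = -2029 - \left(136 - 2 \cdot 179^{2}\right) = -2029 + \left(-136 + 2 \cdot 32041\right) = -2029 + \left(-136 + 64082\right) = -2029 + 63946 = 61917$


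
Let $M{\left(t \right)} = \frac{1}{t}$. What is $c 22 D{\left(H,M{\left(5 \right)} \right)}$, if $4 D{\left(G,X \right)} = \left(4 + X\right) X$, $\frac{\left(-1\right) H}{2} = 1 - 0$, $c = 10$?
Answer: $\frac{231}{5} \approx 46.2$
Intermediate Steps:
$H = -2$ ($H = - 2 \left(1 - 0\right) = - 2 \left(1 + 0\right) = \left(-2\right) 1 = -2$)
$D{\left(G,X \right)} = \frac{X \left(4 + X\right)}{4}$ ($D{\left(G,X \right)} = \frac{\left(4 + X\right) X}{4} = \frac{X \left(4 + X\right)}{4}$)
$c 22 D{\left(H,M{\left(5 \right)} \right)} = 10 \cdot 22 \frac{4 + \frac{1}{5}}{4 \cdot 5} = 220 \cdot \frac{1}{4} \cdot \frac{1}{5} \left(4 + \frac{1}{5}\right) = 220 \cdot \frac{1}{4} \cdot \frac{1}{5} \cdot \frac{21}{5} = 220 \cdot \frac{21}{100} = \frac{231}{5}$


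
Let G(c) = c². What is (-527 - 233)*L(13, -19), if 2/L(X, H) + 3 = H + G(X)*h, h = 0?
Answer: 760/11 ≈ 69.091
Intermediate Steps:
L(X, H) = 2/(-3 + H) (L(X, H) = 2/(-3 + (H + X²*0)) = 2/(-3 + (H + 0)) = 2/(-3 + H))
(-527 - 233)*L(13, -19) = (-527 - 233)*(2/(-3 - 19)) = -1520/(-22) = -1520*(-1)/22 = -760*(-1/11) = 760/11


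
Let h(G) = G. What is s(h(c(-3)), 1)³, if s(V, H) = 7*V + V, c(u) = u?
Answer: -13824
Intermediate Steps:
s(V, H) = 8*V
s(h(c(-3)), 1)³ = (8*(-3))³ = (-24)³ = -13824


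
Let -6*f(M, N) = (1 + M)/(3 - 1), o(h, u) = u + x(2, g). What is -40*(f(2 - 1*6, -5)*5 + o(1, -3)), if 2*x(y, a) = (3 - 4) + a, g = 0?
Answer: 90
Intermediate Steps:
x(y, a) = -½ + a/2 (x(y, a) = ((3 - 4) + a)/2 = (-1 + a)/2 = -½ + a/2)
o(h, u) = -½ + u (o(h, u) = u + (-½ + (½)*0) = u + (-½ + 0) = u - ½ = -½ + u)
f(M, N) = -1/12 - M/12 (f(M, N) = -(1 + M)/(6*(3 - 1)) = -(1 + M)/(6*2) = -(½ + M/2)/6 = -1/12 - M/12)
-40*(f(2 - 1*6, -5)*5 + o(1, -3)) = -40*((-1/12 - (2 - 1*6)/12)*5 + (-½ - 3)) = -40*((-1/12 - (2 - 6)/12)*5 - 7/2) = -40*((-1/12 - 1/12*(-4))*5 - 7/2) = -40*((-1/12 + ⅓)*5 - 7/2) = -40*((¼)*5 - 7/2) = -40*(5/4 - 7/2) = -40*(-9/4) = 90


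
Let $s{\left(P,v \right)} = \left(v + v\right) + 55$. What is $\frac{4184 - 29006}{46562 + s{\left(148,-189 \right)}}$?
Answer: $- \frac{8274}{15413} \approx -0.53682$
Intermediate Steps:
$s{\left(P,v \right)} = 55 + 2 v$ ($s{\left(P,v \right)} = 2 v + 55 = 55 + 2 v$)
$\frac{4184 - 29006}{46562 + s{\left(148,-189 \right)}} = \frac{4184 - 29006}{46562 + \left(55 + 2 \left(-189\right)\right)} = - \frac{24822}{46562 + \left(55 - 378\right)} = - \frac{24822}{46562 - 323} = - \frac{24822}{46239} = \left(-24822\right) \frac{1}{46239} = - \frac{8274}{15413}$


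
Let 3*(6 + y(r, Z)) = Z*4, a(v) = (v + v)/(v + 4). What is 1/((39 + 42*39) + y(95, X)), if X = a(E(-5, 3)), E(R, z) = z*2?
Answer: 5/8363 ≈ 0.00059787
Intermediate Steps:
E(R, z) = 2*z
a(v) = 2*v/(4 + v) (a(v) = (2*v)/(4 + v) = 2*v/(4 + v))
X = 6/5 (X = 2*(2*3)/(4 + 2*3) = 2*6/(4 + 6) = 2*6/10 = 2*6*(⅒) = 6/5 ≈ 1.2000)
y(r, Z) = -6 + 4*Z/3 (y(r, Z) = -6 + (Z*4)/3 = -6 + (4*Z)/3 = -6 + 4*Z/3)
1/((39 + 42*39) + y(95, X)) = 1/((39 + 42*39) + (-6 + (4/3)*(6/5))) = 1/((39 + 1638) + (-6 + 8/5)) = 1/(1677 - 22/5) = 1/(8363/5) = 5/8363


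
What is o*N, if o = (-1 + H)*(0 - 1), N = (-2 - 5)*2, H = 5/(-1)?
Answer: -84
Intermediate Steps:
H = -5 (H = 5*(-1) = -5)
N = -14 (N = -7*2 = -14)
o = 6 (o = (-1 - 5)*(0 - 1) = -6*(-1) = 6)
o*N = 6*(-14) = -84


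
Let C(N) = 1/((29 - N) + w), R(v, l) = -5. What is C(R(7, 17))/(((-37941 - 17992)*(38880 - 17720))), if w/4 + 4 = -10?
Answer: 1/26037930160 ≈ 3.8406e-11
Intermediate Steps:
w = -56 (w = -16 + 4*(-10) = -16 - 40 = -56)
C(N) = 1/(-27 - N) (C(N) = 1/((29 - N) - 56) = 1/(-27 - N))
C(R(7, 17))/(((-37941 - 17992)*(38880 - 17720))) = (-1/(27 - 5))/(((-37941 - 17992)*(38880 - 17720))) = (-1/22)/((-55933*21160)) = -1*1/22/(-1183542280) = -1/22*(-1/1183542280) = 1/26037930160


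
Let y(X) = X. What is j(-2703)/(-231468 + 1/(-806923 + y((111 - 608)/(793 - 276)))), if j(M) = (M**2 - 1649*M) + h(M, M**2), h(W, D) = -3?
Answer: -4907473652342664/96563748022501 ≈ -50.821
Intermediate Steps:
j(M) = -3 + M**2 - 1649*M (j(M) = (M**2 - 1649*M) - 3 = -3 + M**2 - 1649*M)
j(-2703)/(-231468 + 1/(-806923 + y((111 - 608)/(793 - 276)))) = (-3 + (-2703)**2 - 1649*(-2703))/(-231468 + 1/(-806923 + (111 - 608)/(793 - 276))) = (-3 + 7306209 + 4457247)/(-231468 + 1/(-806923 - 497/517)) = 11763453/(-231468 + 1/(-806923 - 497*1/517)) = 11763453/(-231468 + 1/(-806923 - 497/517)) = 11763453/(-231468 + 1/(-417179688/517)) = 11763453/(-231468 - 517/417179688) = 11763453/(-96563748022501/417179688) = 11763453*(-417179688/96563748022501) = -4907473652342664/96563748022501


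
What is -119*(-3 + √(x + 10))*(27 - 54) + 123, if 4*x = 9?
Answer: 3459/2 ≈ 1729.5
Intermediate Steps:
x = 9/4 (x = (¼)*9 = 9/4 ≈ 2.2500)
-119*(-3 + √(x + 10))*(27 - 54) + 123 = -119*(-3 + √(9/4 + 10))*(27 - 54) + 123 = -119*(-3 + √(49/4))*(-27) + 123 = -119*(-3 + 7/2)*(-27) + 123 = -119*(-27)/2 + 123 = -119*(-27/2) + 123 = 3213/2 + 123 = 3459/2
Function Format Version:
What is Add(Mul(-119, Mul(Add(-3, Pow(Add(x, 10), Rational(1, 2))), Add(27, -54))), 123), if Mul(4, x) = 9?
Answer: Rational(3459, 2) ≈ 1729.5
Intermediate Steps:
x = Rational(9, 4) (x = Mul(Rational(1, 4), 9) = Rational(9, 4) ≈ 2.2500)
Add(Mul(-119, Mul(Add(-3, Pow(Add(x, 10), Rational(1, 2))), Add(27, -54))), 123) = Add(Mul(-119, Mul(Add(-3, Pow(Add(Rational(9, 4), 10), Rational(1, 2))), Add(27, -54))), 123) = Add(Mul(-119, Mul(Add(-3, Pow(Rational(49, 4), Rational(1, 2))), -27)), 123) = Add(Mul(-119, Mul(Add(-3, Rational(7, 2)), -27)), 123) = Add(Mul(-119, Mul(Rational(1, 2), -27)), 123) = Add(Mul(-119, Rational(-27, 2)), 123) = Add(Rational(3213, 2), 123) = Rational(3459, 2)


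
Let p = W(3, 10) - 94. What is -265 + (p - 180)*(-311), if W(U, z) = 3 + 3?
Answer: 83083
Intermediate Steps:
W(U, z) = 6
p = -88 (p = 6 - 94 = -88)
-265 + (p - 180)*(-311) = -265 + (-88 - 180)*(-311) = -265 - 268*(-311) = -265 + 83348 = 83083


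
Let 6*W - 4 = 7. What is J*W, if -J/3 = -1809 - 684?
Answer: 27423/2 ≈ 13712.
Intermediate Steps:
J = 7479 (J = -3*(-1809 - 684) = -3*(-2493) = 7479)
W = 11/6 (W = ⅔ + (⅙)*7 = ⅔ + 7/6 = 11/6 ≈ 1.8333)
J*W = 7479*(11/6) = 27423/2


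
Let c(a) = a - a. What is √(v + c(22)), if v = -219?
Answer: I*√219 ≈ 14.799*I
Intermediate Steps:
c(a) = 0
√(v + c(22)) = √(-219 + 0) = √(-219) = I*√219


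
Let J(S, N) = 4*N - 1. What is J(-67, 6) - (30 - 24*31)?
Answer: 737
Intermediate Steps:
J(S, N) = -1 + 4*N
J(-67, 6) - (30 - 24*31) = (-1 + 4*6) - (30 - 24*31) = (-1 + 24) - (30 - 744) = 23 - 1*(-714) = 23 + 714 = 737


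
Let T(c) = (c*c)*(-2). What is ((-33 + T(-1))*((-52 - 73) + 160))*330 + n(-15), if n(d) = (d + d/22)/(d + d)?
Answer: -17786977/44 ≈ -4.0425e+5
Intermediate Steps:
T(c) = -2*c² (T(c) = c²*(-2) = -2*c²)
n(d) = 23/44 (n(d) = (d + d*(1/22))/((2*d)) = (d + d/22)*(1/(2*d)) = (23*d/22)*(1/(2*d)) = 23/44)
((-33 + T(-1))*((-52 - 73) + 160))*330 + n(-15) = ((-33 - 2*(-1)²)*((-52 - 73) + 160))*330 + 23/44 = ((-33 - 2*1)*(-125 + 160))*330 + 23/44 = ((-33 - 2)*35)*330 + 23/44 = -35*35*330 + 23/44 = -1225*330 + 23/44 = -404250 + 23/44 = -17786977/44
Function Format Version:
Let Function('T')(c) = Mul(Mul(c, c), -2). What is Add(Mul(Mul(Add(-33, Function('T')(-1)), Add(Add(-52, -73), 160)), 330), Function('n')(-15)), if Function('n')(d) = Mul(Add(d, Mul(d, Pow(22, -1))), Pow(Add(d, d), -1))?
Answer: Rational(-17786977, 44) ≈ -4.0425e+5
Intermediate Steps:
Function('T')(c) = Mul(-2, Pow(c, 2)) (Function('T')(c) = Mul(Pow(c, 2), -2) = Mul(-2, Pow(c, 2)))
Function('n')(d) = Rational(23, 44) (Function('n')(d) = Mul(Add(d, Mul(d, Rational(1, 22))), Pow(Mul(2, d), -1)) = Mul(Add(d, Mul(Rational(1, 22), d)), Mul(Rational(1, 2), Pow(d, -1))) = Mul(Mul(Rational(23, 22), d), Mul(Rational(1, 2), Pow(d, -1))) = Rational(23, 44))
Add(Mul(Mul(Add(-33, Function('T')(-1)), Add(Add(-52, -73), 160)), 330), Function('n')(-15)) = Add(Mul(Mul(Add(-33, Mul(-2, Pow(-1, 2))), Add(Add(-52, -73), 160)), 330), Rational(23, 44)) = Add(Mul(Mul(Add(-33, Mul(-2, 1)), Add(-125, 160)), 330), Rational(23, 44)) = Add(Mul(Mul(Add(-33, -2), 35), 330), Rational(23, 44)) = Add(Mul(Mul(-35, 35), 330), Rational(23, 44)) = Add(Mul(-1225, 330), Rational(23, 44)) = Add(-404250, Rational(23, 44)) = Rational(-17786977, 44)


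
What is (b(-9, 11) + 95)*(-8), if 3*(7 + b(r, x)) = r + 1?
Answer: -2048/3 ≈ -682.67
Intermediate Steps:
b(r, x) = -20/3 + r/3 (b(r, x) = -7 + (r + 1)/3 = -7 + (1 + r)/3 = -7 + (1/3 + r/3) = -20/3 + r/3)
(b(-9, 11) + 95)*(-8) = ((-20/3 + (1/3)*(-9)) + 95)*(-8) = ((-20/3 - 3) + 95)*(-8) = (-29/3 + 95)*(-8) = (256/3)*(-8) = -2048/3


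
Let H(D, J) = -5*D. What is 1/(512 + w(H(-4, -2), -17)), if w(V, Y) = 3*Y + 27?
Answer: 1/488 ≈ 0.0020492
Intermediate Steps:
w(V, Y) = 27 + 3*Y
1/(512 + w(H(-4, -2), -17)) = 1/(512 + (27 + 3*(-17))) = 1/(512 + (27 - 51)) = 1/(512 - 24) = 1/488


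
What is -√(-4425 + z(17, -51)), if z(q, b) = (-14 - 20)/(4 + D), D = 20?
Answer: -I*√159351/6 ≈ -66.531*I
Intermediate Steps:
z(q, b) = -17/12 (z(q, b) = (-14 - 20)/(4 + 20) = -34/24 = -34*1/24 = -17/12)
-√(-4425 + z(17, -51)) = -√(-4425 - 17/12) = -√(-53117/12) = -I*√159351/6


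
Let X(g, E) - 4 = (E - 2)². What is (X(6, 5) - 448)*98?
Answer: -42630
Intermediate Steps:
X(g, E) = 4 + (-2 + E)² (X(g, E) = 4 + (E - 2)² = 4 + (-2 + E)²)
(X(6, 5) - 448)*98 = ((4 + (-2 + 5)²) - 448)*98 = ((4 + 3²) - 448)*98 = ((4 + 9) - 448)*98 = (13 - 448)*98 = -435*98 = -42630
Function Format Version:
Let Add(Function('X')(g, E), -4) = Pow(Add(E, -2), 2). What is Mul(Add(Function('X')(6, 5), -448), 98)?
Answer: -42630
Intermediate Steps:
Function('X')(g, E) = Add(4, Pow(Add(-2, E), 2)) (Function('X')(g, E) = Add(4, Pow(Add(E, -2), 2)) = Add(4, Pow(Add(-2, E), 2)))
Mul(Add(Function('X')(6, 5), -448), 98) = Mul(Add(Add(4, Pow(Add(-2, 5), 2)), -448), 98) = Mul(Add(Add(4, Pow(3, 2)), -448), 98) = Mul(Add(Add(4, 9), -448), 98) = Mul(Add(13, -448), 98) = Mul(-435, 98) = -42630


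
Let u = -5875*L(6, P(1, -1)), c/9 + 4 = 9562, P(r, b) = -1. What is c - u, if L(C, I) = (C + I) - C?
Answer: 80147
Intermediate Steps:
c = 86022 (c = -36 + 9*9562 = -36 + 86058 = 86022)
L(C, I) = I
u = 5875 (u = -5875*(-1) = 5875)
c - u = 86022 - 1*5875 = 86022 - 5875 = 80147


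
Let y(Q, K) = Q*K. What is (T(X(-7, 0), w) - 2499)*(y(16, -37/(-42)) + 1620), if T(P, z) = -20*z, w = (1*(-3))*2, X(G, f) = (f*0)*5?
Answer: -27212588/7 ≈ -3.8875e+6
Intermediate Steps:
X(G, f) = 0 (X(G, f) = 0*5 = 0)
w = -6 (w = -3*2 = -6)
y(Q, K) = K*Q
(T(X(-7, 0), w) - 2499)*(y(16, -37/(-42)) + 1620) = (-20*(-6) - 2499)*(-37/(-42)*16 + 1620) = (120 - 2499)*(-37*(-1/42)*16 + 1620) = -2379*((37/42)*16 + 1620) = -2379*(296/21 + 1620) = -2379*34316/21 = -27212588/7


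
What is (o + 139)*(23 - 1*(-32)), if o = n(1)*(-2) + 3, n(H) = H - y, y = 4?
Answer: 8140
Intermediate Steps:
n(H) = -4 + H (n(H) = H - 1*4 = H - 4 = -4 + H)
o = 9 (o = (-4 + 1)*(-2) + 3 = -3*(-2) + 3 = 6 + 3 = 9)
(o + 139)*(23 - 1*(-32)) = (9 + 139)*(23 - 1*(-32)) = 148*(23 + 32) = 148*55 = 8140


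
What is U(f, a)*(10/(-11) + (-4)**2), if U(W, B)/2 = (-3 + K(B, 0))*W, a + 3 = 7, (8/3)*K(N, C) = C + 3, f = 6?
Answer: -3735/11 ≈ -339.55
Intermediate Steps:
K(N, C) = 9/8 + 3*C/8 (K(N, C) = 3*(C + 3)/8 = 3*(3 + C)/8 = 9/8 + 3*C/8)
a = 4 (a = -3 + 7 = 4)
U(W, B) = -15*W/4 (U(W, B) = 2*((-3 + (9/8 + (3/8)*0))*W) = 2*((-3 + (9/8 + 0))*W) = 2*((-3 + 9/8)*W) = 2*(-15*W/8) = -15*W/4)
U(f, a)*(10/(-11) + (-4)**2) = (-15/4*6)*(10/(-11) + (-4)**2) = -45*(10*(-1/11) + 16)/2 = -45*(-10/11 + 16)/2 = -45/2*166/11 = -3735/11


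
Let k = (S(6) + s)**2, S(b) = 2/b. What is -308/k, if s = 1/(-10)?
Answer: -39600/7 ≈ -5657.1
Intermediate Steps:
s = -1/10 ≈ -0.10000
k = 49/900 (k = (2/6 - 1/10)**2 = (2*(1/6) - 1/10)**2 = (1/3 - 1/10)**2 = (7/30)**2 = 49/900 ≈ 0.054444)
-308/k = -308/49/900 = -308*900/49 = -1*39600/7 = -39600/7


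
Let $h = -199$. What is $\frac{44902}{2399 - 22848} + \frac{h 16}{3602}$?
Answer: $- \frac{793170}{257543} \approx -3.0798$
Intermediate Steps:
$\frac{44902}{2399 - 22848} + \frac{h 16}{3602} = \frac{44902}{2399 - 22848} + \frac{\left(-199\right) 16}{3602} = \frac{44902}{2399 - 22848} - \frac{1592}{1801} = \frac{44902}{-20449} - \frac{1592}{1801} = 44902 \left(- \frac{1}{20449}\right) - \frac{1592}{1801} = - \frac{314}{143} - \frac{1592}{1801} = - \frac{793170}{257543}$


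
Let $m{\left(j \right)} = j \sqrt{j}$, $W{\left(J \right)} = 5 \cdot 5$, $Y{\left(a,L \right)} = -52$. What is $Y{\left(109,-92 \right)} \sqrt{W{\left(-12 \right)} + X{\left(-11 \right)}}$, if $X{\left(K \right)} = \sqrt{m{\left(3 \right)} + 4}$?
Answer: $- 52 \sqrt{25 + \sqrt{4 + 3 \sqrt{3}}} \approx -275.32$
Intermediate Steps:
$W{\left(J \right)} = 25$
$m{\left(j \right)} = j^{\frac{3}{2}}$
$X{\left(K \right)} = \sqrt{4 + 3 \sqrt{3}}$ ($X{\left(K \right)} = \sqrt{3^{\frac{3}{2}} + 4} = \sqrt{3 \sqrt{3} + 4} = \sqrt{4 + 3 \sqrt{3}}$)
$Y{\left(109,-92 \right)} \sqrt{W{\left(-12 \right)} + X{\left(-11 \right)}} = - 52 \sqrt{25 + \sqrt{4 + 3 \sqrt{3}}}$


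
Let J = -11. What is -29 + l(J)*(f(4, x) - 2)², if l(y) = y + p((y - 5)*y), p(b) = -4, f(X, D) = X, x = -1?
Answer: -89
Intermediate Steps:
l(y) = -4 + y (l(y) = y - 4 = -4 + y)
-29 + l(J)*(f(4, x) - 2)² = -29 + (-4 - 11)*(4 - 2)² = -29 - 15*2² = -29 - 15*4 = -29 - 60 = -89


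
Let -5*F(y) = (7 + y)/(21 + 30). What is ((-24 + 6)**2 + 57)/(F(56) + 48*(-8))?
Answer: -10795/10887 ≈ -0.99155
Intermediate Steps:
F(y) = -7/255 - y/255 (F(y) = -(7 + y)/(5*(21 + 30)) = -(7 + y)/(5*51) = -(7/51 + y/51)/5 = -7/255 - y/255)
((-24 + 6)**2 + 57)/(F(56) + 48*(-8)) = ((-24 + 6)**2 + 57)/((-7/255 - 1/255*56) + 48*(-8)) = ((-18)**2 + 57)/((-7/255 - 56/255) - 384) = (324 + 57)/(-21/85 - 384) = 381/(-32661/85) = 381*(-85/32661) = -10795/10887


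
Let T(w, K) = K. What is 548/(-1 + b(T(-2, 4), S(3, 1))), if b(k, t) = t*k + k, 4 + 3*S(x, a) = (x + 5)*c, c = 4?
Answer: 1644/121 ≈ 13.587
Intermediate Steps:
S(x, a) = 16/3 + 4*x/3 (S(x, a) = -4/3 + ((x + 5)*4)/3 = -4/3 + ((5 + x)*4)/3 = -4/3 + (20 + 4*x)/3 = -4/3 + (20/3 + 4*x/3) = 16/3 + 4*x/3)
b(k, t) = k + k*t (b(k, t) = k*t + k = k + k*t)
548/(-1 + b(T(-2, 4), S(3, 1))) = 548/(-1 + 4*(1 + (16/3 + (4/3)*3))) = 548/(-1 + 4*(1 + (16/3 + 4))) = 548/(-1 + 4*(1 + 28/3)) = 548/(-1 + 4*(31/3)) = 548/(-1 + 124/3) = 548/(121/3) = 548*(3/121) = 1644/121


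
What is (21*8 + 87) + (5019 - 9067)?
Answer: -3793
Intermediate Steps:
(21*8 + 87) + (5019 - 9067) = (168 + 87) - 4048 = 255 - 4048 = -3793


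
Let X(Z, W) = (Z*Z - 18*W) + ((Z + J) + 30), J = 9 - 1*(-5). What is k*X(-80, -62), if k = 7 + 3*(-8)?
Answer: -127160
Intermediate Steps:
J = 14 (J = 9 + 5 = 14)
X(Z, W) = 44 + Z + Z**2 - 18*W (X(Z, W) = (Z*Z - 18*W) + ((Z + 14) + 30) = (Z**2 - 18*W) + ((14 + Z) + 30) = (Z**2 - 18*W) + (44 + Z) = 44 + Z + Z**2 - 18*W)
k = -17 (k = 7 - 24 = -17)
k*X(-80, -62) = -17*(44 - 80 + (-80)**2 - 18*(-62)) = -17*(44 - 80 + 6400 + 1116) = -17*7480 = -127160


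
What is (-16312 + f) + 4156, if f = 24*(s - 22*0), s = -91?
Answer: -14340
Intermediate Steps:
f = -2184 (f = 24*(-91 - 22*0) = 24*(-91 + 0) = 24*(-91) = -2184)
(-16312 + f) + 4156 = (-16312 - 2184) + 4156 = -18496 + 4156 = -14340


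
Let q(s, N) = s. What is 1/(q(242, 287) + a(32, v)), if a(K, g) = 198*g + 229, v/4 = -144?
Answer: -1/113577 ≈ -8.8046e-6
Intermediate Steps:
v = -576 (v = 4*(-144) = -576)
a(K, g) = 229 + 198*g
1/(q(242, 287) + a(32, v)) = 1/(242 + (229 + 198*(-576))) = 1/(242 + (229 - 114048)) = 1/(242 - 113819) = 1/(-113577) = -1/113577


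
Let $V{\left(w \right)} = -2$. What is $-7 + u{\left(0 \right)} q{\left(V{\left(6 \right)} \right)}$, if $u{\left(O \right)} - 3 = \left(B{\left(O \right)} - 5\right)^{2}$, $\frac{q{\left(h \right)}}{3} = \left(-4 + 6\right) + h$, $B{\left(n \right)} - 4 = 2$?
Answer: $-7$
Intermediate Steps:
$B{\left(n \right)} = 6$ ($B{\left(n \right)} = 4 + 2 = 6$)
$q{\left(h \right)} = 6 + 3 h$ ($q{\left(h \right)} = 3 \left(\left(-4 + 6\right) + h\right) = 3 \left(2 + h\right) = 6 + 3 h$)
$u{\left(O \right)} = 4$ ($u{\left(O \right)} = 3 + \left(6 - 5\right)^{2} = 3 + 1^{2} = 3 + 1 = 4$)
$-7 + u{\left(0 \right)} q{\left(V{\left(6 \right)} \right)} = -7 + 4 \left(6 + 3 \left(-2\right)\right) = -7 + 4 \left(6 - 6\right) = -7 + 4 \cdot 0 = -7 + 0 = -7$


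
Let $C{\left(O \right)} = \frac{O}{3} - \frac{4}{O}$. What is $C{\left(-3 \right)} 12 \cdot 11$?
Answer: $44$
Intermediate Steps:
$C{\left(O \right)} = - \frac{4}{O} + \frac{O}{3}$ ($C{\left(O \right)} = O \frac{1}{3} - \frac{4}{O} = \frac{O}{3} - \frac{4}{O} = - \frac{4}{O} + \frac{O}{3}$)
$C{\left(-3 \right)} 12 \cdot 11 = \left(- \frac{4}{-3} + \frac{1}{3} \left(-3\right)\right) 12 \cdot 11 = \left(\left(-4\right) \left(- \frac{1}{3}\right) - 1\right) 12 \cdot 11 = \left(\frac{4}{3} - 1\right) 12 \cdot 11 = \frac{1}{3} \cdot 12 \cdot 11 = 4 \cdot 11 = 44$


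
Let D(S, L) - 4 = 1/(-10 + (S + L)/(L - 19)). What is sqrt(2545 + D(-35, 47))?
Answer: 2*sqrt(2860498)/67 ≈ 50.487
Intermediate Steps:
D(S, L) = 4 + 1/(-10 + (L + S)/(-19 + L)) (D(S, L) = 4 + 1/(-10 + (S + L)/(L - 19)) = 4 + 1/(-10 + (L + S)/(-19 + L)))
sqrt(2545 + D(-35, 47)) = sqrt(2545 + (741 - 35*47 + 4*(-35))/(190 - 35 - 9*47)) = sqrt(2545 + (741 - 1645 - 140)/(190 - 35 - 423)) = sqrt(2545 - 1044/(-268)) = sqrt(2545 - 1/268*(-1044)) = sqrt(2545 + 261/67) = sqrt(170776/67) = 2*sqrt(2860498)/67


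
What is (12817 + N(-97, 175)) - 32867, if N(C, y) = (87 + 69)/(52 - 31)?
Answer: -140298/7 ≈ -20043.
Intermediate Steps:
N(C, y) = 52/7 (N(C, y) = 156/21 = 156*(1/21) = 52/7)
(12817 + N(-97, 175)) - 32867 = (12817 + 52/7) - 32867 = 89771/7 - 32867 = -140298/7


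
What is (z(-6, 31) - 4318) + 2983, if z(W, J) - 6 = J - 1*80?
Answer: -1378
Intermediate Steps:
z(W, J) = -74 + J (z(W, J) = 6 + (J - 1*80) = 6 + (J - 80) = 6 + (-80 + J) = -74 + J)
(z(-6, 31) - 4318) + 2983 = ((-74 + 31) - 4318) + 2983 = (-43 - 4318) + 2983 = -4361 + 2983 = -1378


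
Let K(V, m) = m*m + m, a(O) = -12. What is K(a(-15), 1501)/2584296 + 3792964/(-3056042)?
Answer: -66188383915/179493570828 ≈ -0.36875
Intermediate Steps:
K(V, m) = m + m**2 (K(V, m) = m**2 + m = m + m**2)
K(a(-15), 1501)/2584296 + 3792964/(-3056042) = (1501*(1 + 1501))/2584296 + 3792964/(-3056042) = (1501*1502)*(1/2584296) + 3792964*(-1/3056042) = 2254502*(1/2584296) - 1896482/1528021 = 1127251/1292148 - 1896482/1528021 = -66188383915/179493570828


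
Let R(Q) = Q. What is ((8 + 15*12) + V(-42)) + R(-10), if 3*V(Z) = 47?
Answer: 581/3 ≈ 193.67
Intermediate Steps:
V(Z) = 47/3 (V(Z) = (⅓)*47 = 47/3)
((8 + 15*12) + V(-42)) + R(-10) = ((8 + 15*12) + 47/3) - 10 = ((8 + 180) + 47/3) - 10 = (188 + 47/3) - 10 = 611/3 - 10 = 581/3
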